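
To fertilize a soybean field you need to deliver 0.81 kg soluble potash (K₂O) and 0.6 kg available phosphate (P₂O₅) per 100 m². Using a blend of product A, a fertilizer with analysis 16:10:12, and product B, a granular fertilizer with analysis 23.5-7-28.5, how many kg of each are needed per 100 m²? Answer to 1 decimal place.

Per-100 m² balance (a = product A, b = product B):
K₂O: 0.12·a + 0.285·b = 0.81
P₂O₅: 0.1·a + 0.07·b = 0.6
Solving simultaneously: a = 5.68657, b = 0.447761.

5.7 kg product A, 0.4 kg product B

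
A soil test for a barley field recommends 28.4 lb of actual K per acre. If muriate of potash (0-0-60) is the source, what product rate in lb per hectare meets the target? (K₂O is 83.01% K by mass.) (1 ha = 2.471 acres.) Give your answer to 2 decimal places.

As K₂O: 28.4 / 0.8301 = 34.2127 lb per acre.
Product per acre = 34.2127 / 60% = 57.0212 lb.
Convert to per hectare: 57.0212 × 2.471 = 140.899 lb.

140.90 lb of product per hectare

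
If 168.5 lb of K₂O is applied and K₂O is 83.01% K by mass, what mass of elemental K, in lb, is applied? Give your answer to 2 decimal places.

K = 168.5 × 0.8301 = 139.872 lb.

139.87 lb K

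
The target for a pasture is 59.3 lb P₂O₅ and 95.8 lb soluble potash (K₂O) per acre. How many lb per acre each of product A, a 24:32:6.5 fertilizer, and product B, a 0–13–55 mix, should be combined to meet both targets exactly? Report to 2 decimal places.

120.33 lb product A, 159.96 lb product B

With a, b = lb per acre of product A and product B:
P₂O₅: 0.32·a + 0.13·b = 59.3
K₂O: 0.065·a + 0.55·b = 95.8
Eliminate a: (row1) − 0.32/0.065·(row2) → -2.57769·b = -412.331, so b = 159.961.
Back-substitute: a = (59.3 − 0.13·159.961) / 0.32 = 120.328.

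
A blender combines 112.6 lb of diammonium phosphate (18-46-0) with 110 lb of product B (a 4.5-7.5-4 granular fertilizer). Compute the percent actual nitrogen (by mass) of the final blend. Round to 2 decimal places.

11.33% N

Total mass = 112.6 + 110 = 222.6 lb.
N mass = 18%×112.6 + 4.5%×110 = 25.218 lb.
% N = 25.218 / 222.6 = 11.3288%.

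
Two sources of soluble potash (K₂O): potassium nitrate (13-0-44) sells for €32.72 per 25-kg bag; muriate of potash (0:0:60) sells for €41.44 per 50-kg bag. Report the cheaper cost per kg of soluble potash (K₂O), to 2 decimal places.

potassium nitrate: K₂O per bag = 25 × 44% = 11 kg; cost = 32.72 / 11 = €2.9745/kg K₂O.
muriate of potash: K₂O per bag = 50 × 60% = 30 kg; cost = 41.44 / 30 = €1.3813/kg K₂O.
muriate of potash is cheaper.

€1.38 per kg K₂O (muriate of potash)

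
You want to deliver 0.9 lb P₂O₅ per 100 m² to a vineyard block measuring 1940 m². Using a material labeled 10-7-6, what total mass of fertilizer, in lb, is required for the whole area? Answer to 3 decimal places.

249.429 lb

Product per 100 m² = 0.9 / 7% = 12.8571 lb.
Total product = 12.8571 × 1940 / 100 = 249.4286 lb.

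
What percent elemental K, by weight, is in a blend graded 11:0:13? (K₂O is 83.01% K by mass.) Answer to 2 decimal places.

%K = 13 × 0.8301 = 10.7913%.

10.79% K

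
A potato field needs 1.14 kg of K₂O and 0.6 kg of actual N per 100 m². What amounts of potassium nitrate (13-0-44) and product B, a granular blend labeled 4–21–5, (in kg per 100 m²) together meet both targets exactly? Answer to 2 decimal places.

1.41 kg potassium nitrate, 10.43 kg product B

Let a = kg of potassium nitrate, b = kg of product B (per 100 m²).
K₂O: 0.44·a + 0.05·b = 1.14
N: 0.13·a + 0.04·b = 0.6
Eliminate a: (row1) − 0.44/0.13·(row2) → -0.0853846·b = -0.890769, so b = 10.4324.
Back-substitute: a = (1.14 − 0.05·10.4324) / 0.44 = 1.40541.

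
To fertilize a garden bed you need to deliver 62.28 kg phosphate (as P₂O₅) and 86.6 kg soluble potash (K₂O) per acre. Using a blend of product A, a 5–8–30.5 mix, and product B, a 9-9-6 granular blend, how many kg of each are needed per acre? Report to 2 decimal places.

179.13 kg product A, 532.78 kg product B

Per-acre balance (a = product A, b = product B):
P₂O₅: 0.08·a + 0.09·b = 62.28
K₂O: 0.305·a + 0.06·b = 86.6
Eliminate a: (row1) − 0.08/0.305·(row2) → 0.0742623·b = 39.5652, so b = 532.777.
Back-substitute: a = (62.28 − 0.09·532.777) / 0.08 = 179.126.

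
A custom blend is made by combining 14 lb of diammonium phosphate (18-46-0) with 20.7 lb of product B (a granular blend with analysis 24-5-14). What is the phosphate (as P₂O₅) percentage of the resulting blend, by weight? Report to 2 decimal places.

Total mass = 14 + 20.7 = 34.7 lb.
P₂O₅ mass = 46%×14 + 5%×20.7 = 7.475 lb.
% P₂O₅ = 7.475 / 34.7 = 21.5418%.

21.54% P₂O₅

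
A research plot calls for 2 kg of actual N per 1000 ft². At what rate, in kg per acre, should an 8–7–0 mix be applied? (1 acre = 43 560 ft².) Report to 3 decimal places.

Product per 1000 ft² = 2 / 8% = 25 kg.
Convert to per acre: 25 × 43.56 = 1089 kg.

1089.000 kg of product per acre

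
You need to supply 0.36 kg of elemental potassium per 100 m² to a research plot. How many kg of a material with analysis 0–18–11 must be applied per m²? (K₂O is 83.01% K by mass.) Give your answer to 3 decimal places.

As K₂O: 0.36 / 0.8301 = 0.433683 kg per 100 m².
Product per 100 m² = 0.433683 / 11% = 3.94257 kg.
Convert to per m²: 3.94257 × 0.01 = 0.0394257 kg.

0.039 kg of product per sq m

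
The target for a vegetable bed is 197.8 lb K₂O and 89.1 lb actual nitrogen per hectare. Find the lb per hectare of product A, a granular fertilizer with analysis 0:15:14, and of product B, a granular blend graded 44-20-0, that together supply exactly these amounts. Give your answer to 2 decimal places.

With a, b = lb per hectare of product A and product B:
K₂O: 0.14·a + 0·b = 197.8
N: 0·a + 0.44·b = 89.1
Solving simultaneously: a = 1412.857, b = 202.5.

1412.86 lb product A, 202.50 lb product B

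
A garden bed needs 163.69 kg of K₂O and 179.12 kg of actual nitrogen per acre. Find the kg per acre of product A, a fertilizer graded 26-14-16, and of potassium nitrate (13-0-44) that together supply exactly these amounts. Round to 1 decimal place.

614.7 kg product A, 148.5 kg potassium nitrate

Let a = kg of product A, b = kg of potassium nitrate (per acre).
K₂O: 0.16·a + 0.44·b = 163.69
N: 0.26·a + 0.13·b = 179.12
From row1: a = (163.69 − 0.44·b) / 0.16.
Into row2: 0.26·(163.69 − 0.44·b)/0.16 + 0.13·b = 179.12 → b = 148.506, a = 614.67.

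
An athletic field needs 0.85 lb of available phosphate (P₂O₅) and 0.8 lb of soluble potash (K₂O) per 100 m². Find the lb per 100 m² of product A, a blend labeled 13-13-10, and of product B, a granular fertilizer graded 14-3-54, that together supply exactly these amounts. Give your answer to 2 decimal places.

6.47 lb product A, 0.28 lb product B

Per-100 m² balance (a = product A, b = product B):
P₂O₅: 0.13·a + 0.03·b = 0.85
K₂O: 0.1·a + 0.54·b = 0.8
Solving simultaneously: a = 6.47321, b = 0.282738.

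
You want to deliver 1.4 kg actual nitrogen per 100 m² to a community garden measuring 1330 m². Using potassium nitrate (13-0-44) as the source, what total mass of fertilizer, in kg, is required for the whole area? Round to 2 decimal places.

143.23 kg

Product per 100 m² = 1.4 / 13% = 10.7692 kg.
Total product = 10.7692 × 1330 / 100 = 143.231 kg.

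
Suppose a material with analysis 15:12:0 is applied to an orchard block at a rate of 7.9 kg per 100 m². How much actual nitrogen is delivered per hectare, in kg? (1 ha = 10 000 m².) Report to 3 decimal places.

118.500 kg N per hectare

nitrogen per 100 m² = 7.9 × 15% = 1.185 kg.
Convert to per hectare: 1.185 × 100 = 118.5 kg.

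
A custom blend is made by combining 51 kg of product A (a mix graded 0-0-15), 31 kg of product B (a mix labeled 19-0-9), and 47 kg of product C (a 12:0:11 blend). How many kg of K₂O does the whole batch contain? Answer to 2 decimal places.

15.61 kg K₂O

K₂O mass = 15%×51 + 9%×31 + 11%×47 = 15.61 kg.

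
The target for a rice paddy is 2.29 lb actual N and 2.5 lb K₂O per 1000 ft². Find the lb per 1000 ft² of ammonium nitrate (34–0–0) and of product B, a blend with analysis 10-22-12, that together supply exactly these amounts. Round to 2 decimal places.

Per-1000 ft² balance (a = ammonium nitrate, b = product B):
N: 0.34·a + 0.1·b = 2.29
K₂O: 0·a + 0.12·b = 2.5
Solving simultaneously: a = 0.607843, b = 20.8333.

0.61 lb ammonium nitrate, 20.83 lb product B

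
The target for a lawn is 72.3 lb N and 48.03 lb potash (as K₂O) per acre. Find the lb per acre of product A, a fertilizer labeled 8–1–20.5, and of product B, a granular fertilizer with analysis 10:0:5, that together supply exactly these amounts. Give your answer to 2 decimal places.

72.00 lb product A, 665.40 lb product B

Let a = lb of product A, b = lb of product B (per acre).
N: 0.08·a + 0.1·b = 72.3
K₂O: 0.205·a + 0.05·b = 48.03
Eliminate a: (row1) − 0.08/0.205·(row2) → 0.0804878·b = 53.5566, so b = 665.4.
Back-substitute: a = (72.3 − 0.1·665.4) / 0.08 = 72.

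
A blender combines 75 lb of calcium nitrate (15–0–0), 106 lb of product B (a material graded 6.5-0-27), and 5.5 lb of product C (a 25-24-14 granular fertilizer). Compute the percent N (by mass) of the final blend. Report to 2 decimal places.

Total mass = 75 + 106 + 5.5 = 186.5 lb.
N mass = 15%×75 + 6.5%×106 + 25%×5.5 = 19.515 lb.
% N = 19.515 / 186.5 = 10.4638%.

10.46% N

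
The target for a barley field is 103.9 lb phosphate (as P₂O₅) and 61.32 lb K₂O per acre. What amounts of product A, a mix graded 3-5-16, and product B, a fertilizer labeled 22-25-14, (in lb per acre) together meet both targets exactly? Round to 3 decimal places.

23.758 lb product A, 410.848 lb product B

Per-acre balance (a = product A, b = product B):
P₂O₅: 0.05·a + 0.25·b = 103.9
K₂O: 0.16·a + 0.14·b = 61.32
Solving simultaneously: a = 23.7576, b = 410.84848.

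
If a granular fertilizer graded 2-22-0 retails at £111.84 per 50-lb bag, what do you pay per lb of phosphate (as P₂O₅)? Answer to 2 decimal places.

P₂O₅ in bag = 50 × 22% = 11 lb.
Cost per lb P₂O₅ = £111.84 / 11 = £10.1673.

£10.17 per lb P₂O₅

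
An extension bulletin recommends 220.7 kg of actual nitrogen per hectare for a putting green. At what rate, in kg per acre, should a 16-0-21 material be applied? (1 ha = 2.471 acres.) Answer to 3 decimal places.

Product per hectare = 220.7 / 16% = 1379.38 kg.
Convert to per acre: 1379.38 × 0.404694 = 558.2254 kg.

558.225 kg of product per acre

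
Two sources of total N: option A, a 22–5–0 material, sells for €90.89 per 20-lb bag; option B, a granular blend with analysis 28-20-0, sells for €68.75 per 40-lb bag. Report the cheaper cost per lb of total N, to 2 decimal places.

€6.14 per lb N (option B)

option A: N per bag = 20 × 22% = 4.4 lb; cost = 90.89 / 4.4 = €20.6568/lb N.
option B: N per bag = 40 × 28% = 11.2 lb; cost = 68.75 / 11.2 = €6.1384/lb N.
option B is cheaper.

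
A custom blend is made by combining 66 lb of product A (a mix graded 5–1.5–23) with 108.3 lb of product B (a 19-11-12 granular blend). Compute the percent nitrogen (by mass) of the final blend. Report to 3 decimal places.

13.699% N

Total mass = 66 + 108.3 = 174.3 lb.
N mass = 5%×66 + 19%×108.3 = 23.877 lb.
% N = 23.877 / 174.3 = 13.6988%.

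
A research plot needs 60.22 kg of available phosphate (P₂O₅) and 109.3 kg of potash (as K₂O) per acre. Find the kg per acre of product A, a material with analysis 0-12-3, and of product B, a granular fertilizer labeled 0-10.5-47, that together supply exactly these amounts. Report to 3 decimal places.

Per-acre balance (a = product A, b = product B):
P₂O₅: 0.12·a + 0.105·b = 60.22
K₂O: 0.03·a + 0.47·b = 109.3
Eliminate b: (row1) − 0.105/0.47·(row2) → 0.113298·a = 35.8019, so a = 315.9981.
Then b = (109.3 − 0.03·315.9981) / 0.47 = 212.3831.

315.998 kg product A, 212.383 kg product B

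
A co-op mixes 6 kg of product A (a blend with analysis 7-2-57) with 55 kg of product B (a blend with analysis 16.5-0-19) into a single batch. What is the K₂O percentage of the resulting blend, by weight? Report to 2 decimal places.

Total mass = 6 + 55 = 61 kg.
K₂O mass = 57%×6 + 19%×55 = 13.87 kg.
% K₂O = 13.87 / 61 = 22.7377%.

22.74% K₂O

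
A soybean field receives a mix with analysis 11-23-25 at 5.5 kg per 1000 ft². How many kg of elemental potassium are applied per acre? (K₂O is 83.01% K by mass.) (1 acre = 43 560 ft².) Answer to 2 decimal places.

49.72 kg K per acre

K₂O per 1000 ft² = 5.5 × 25% = 1.375 kg.
Elemental K = 1.375 × 0.8301 = 1.14139 kg per 1000 ft².
Convert to per acre: 1.14139 × 43.56 = 49.7188 kg.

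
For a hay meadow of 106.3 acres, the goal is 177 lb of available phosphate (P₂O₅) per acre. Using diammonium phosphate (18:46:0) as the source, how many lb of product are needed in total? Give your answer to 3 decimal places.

40902.391 lb

Product per acre = 177 / 46% = 384.783 lb.
Total product = 384.783 × 106.3 = 40902.3913 lb.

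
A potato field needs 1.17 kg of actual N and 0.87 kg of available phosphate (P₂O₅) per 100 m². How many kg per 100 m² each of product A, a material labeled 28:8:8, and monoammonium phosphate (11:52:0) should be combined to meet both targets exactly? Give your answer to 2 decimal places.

With a, b = kg per 100 m² of product A and monoammonium phosphate:
N: 0.28·a + 0.11·b = 1.17
P₂O₅: 0.08·a + 0.52·b = 0.87
From row1: a = (1.17 − 0.11·b) / 0.28.
Into row2: 0.08·(1.17 − 0.11·b)/0.28 + 0.52·b = 0.87 → b = 1.09649, a = 3.74781.

3.75 kg product A, 1.10 kg monoammonium phosphate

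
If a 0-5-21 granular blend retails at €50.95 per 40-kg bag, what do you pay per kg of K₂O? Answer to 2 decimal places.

€6.07 per kg K₂O

K₂O in bag = 40 × 21% = 8.4 kg.
Cost per kg K₂O = €50.95 / 8.4 = €6.0655.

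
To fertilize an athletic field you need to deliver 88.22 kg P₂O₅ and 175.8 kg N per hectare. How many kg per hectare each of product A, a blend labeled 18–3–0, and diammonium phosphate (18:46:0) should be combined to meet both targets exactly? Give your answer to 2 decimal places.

839.64 kg product A, 137.02 kg diammonium phosphate

Per-hectare balance (a = product A, b = diammonium phosphate):
P₂O₅: 0.03·a + 0.46·b = 88.22
N: 0.18·a + 0.18·b = 175.8
Solving simultaneously: a = 839.643, b = 137.023.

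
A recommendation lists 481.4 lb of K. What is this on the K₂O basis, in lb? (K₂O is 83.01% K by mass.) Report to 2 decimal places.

579.93 lb K₂O

K₂O = 481.4 / 0.8301 = 579.9301 lb.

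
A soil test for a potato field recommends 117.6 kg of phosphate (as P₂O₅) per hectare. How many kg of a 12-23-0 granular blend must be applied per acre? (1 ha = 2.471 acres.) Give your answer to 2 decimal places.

Product per hectare = 117.6 / 23% = 511.304 kg.
Convert to per acre: 511.304 × 0.404694 = 206.922 kg.

206.92 kg of product per acre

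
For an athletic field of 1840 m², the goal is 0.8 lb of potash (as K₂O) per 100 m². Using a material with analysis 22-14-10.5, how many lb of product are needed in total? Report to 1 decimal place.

Product per 100 m² = 0.8 / 10.5% = 7.61905 lb.
Total product = 7.61905 × 1840 / 100 = 140.19 lb.

140.2 lb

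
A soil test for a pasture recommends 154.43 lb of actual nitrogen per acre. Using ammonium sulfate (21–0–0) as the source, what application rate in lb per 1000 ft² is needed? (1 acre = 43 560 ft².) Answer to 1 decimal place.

16.9 lb of product per thousand sq ft

Product per acre = 154.43 / 21% = 735.381 lb.
Convert to per 1000 ft²: 735.381 × 0.0229568 = 16.882 lb.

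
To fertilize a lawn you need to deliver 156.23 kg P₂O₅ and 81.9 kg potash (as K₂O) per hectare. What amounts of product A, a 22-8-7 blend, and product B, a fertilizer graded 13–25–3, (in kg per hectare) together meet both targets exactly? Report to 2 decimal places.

With a, b = kg per hectare of product A and product B:
P₂O₅: 0.08·a + 0.25·b = 156.23
K₂O: 0.07·a + 0.03·b = 81.9
Eliminate a: (row1) − 0.08/0.07·(row2) → 0.215714·b = 62.63, so b = 290.338.
Back-substitute: a = (156.23 − 0.25·290.338) / 0.08 = 1045.5695.

1045.57 kg product A, 290.34 kg product B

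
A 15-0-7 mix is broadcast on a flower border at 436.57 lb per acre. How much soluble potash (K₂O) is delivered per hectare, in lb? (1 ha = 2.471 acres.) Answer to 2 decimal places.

75.51 lb K₂O per hectare

K₂O per acre = 436.57 × 7% = 30.5599 lb.
Convert to per hectare: 30.5599 × 2.471 = 75.5135 lb.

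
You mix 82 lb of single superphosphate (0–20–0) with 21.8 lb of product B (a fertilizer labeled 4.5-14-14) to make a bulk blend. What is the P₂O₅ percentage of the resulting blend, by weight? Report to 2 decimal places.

18.74% P₂O₅

Total mass = 82 + 21.8 = 103.8 lb.
P₂O₅ mass = 20%×82 + 14%×21.8 = 19.452 lb.
% P₂O₅ = 19.452 / 103.8 = 18.7399%.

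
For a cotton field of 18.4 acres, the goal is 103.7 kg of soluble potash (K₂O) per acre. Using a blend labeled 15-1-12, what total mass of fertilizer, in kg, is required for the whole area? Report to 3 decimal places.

Product per acre = 103.7 / 12% = 864.167 kg.
Total product = 864.167 × 18.4 = 15900.6667 kg.

15900.667 kg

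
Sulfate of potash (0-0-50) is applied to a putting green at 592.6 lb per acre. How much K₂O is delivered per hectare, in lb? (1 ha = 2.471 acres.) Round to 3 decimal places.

K₂O per acre = 592.6 × 50% = 296.3 lb.
Convert to per hectare: 296.3 × 2.471 = 732.1573 lb.

732.157 lb K₂O per hectare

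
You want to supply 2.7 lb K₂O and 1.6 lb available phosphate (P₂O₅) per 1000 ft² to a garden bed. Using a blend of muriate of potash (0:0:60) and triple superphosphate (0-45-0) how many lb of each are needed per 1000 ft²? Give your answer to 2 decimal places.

With a, b = lb per 1000 ft² of muriate of potash and triple superphosphate:
K₂O: 0.6·a + 0·b = 2.7
P₂O₅: 0·a + 0.45·b = 1.6
Solving simultaneously: a = 4.5, b = 3.55556.

4.50 lb muriate of potash, 3.56 lb triple superphosphate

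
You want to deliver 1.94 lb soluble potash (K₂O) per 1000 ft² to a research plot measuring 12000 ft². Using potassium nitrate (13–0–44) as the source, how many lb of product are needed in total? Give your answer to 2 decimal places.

Product per 1000 ft² = 1.94 / 44% = 4.40909 lb.
Total product = 4.40909 × 12000 / 1000 = 52.9091 lb.

52.91 lb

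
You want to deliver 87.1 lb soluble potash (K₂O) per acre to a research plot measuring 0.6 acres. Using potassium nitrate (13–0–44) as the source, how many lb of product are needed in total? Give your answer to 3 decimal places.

Product per acre = 87.1 / 44% = 197.955 lb.
Total product = 197.955 × 0.6 = 118.7727 lb.

118.773 lb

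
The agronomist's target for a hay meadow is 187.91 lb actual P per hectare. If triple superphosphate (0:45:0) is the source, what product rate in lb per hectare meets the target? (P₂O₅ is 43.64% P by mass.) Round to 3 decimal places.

956.869 lb of product per hectare

As P₂O₅: 187.91 / 0.4364 = 430.591 lb per hectare.
Product per hectare = 430.591 / 45% = 956.8693 lb.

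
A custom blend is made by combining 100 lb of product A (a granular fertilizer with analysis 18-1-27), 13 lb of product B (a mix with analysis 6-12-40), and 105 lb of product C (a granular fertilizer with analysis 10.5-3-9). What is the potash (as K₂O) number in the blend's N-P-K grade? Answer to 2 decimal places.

Total mass = 100 + 13 + 105 = 218 lb.
K₂O mass = 27%×100 + 40%×13 + 9%×105 = 41.65 lb.
% K₂O = 41.65 / 218 = 19.1055%.

19.11% K₂O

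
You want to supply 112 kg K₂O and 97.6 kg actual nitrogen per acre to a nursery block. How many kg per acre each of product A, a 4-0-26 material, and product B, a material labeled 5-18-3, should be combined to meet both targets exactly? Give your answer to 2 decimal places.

226.44 kg product A, 1770.85 kg product B

Per-acre balance (a = product A, b = product B):
K₂O: 0.26·a + 0.03·b = 112
N: 0.04·a + 0.05·b = 97.6
From row1: a = (112 − 0.03·b) / 0.26.
Into row2: 0.04·(112 − 0.03·b)/0.26 + 0.05·b = 97.6 → b = 1770.847, a = 226.441.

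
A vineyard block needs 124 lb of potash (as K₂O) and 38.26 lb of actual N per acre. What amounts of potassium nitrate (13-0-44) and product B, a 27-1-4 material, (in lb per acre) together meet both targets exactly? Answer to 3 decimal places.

Per-acre balance (a = potassium nitrate, b = product B):
K₂O: 0.44·a + 0.04·b = 124
N: 0.13·a + 0.27·b = 38.26
Eliminate a: (row1) − 0.44/0.13·(row2) → -0.873846·b = -5.49538, so b = 6.28873.
Back-substitute: a = (124 − 0.04·6.28873) / 0.44 = 281.24648.

281.246 lb potassium nitrate, 6.289 lb product B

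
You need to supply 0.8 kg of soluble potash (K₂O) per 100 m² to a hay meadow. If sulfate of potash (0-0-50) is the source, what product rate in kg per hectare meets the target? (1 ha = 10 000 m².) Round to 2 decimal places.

160.00 kg of product per hectare

Product per 100 m² = 0.8 / 50% = 1.6 kg.
Convert to per hectare: 1.6 × 100 = 160 kg.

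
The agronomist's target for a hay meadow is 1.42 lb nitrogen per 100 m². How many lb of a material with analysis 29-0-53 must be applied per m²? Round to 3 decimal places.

0.049 lb of product per sq m

Product per 100 m² = 1.42 / 29% = 4.89655 lb.
Convert to per m²: 4.89655 × 0.01 = 0.0489655 lb.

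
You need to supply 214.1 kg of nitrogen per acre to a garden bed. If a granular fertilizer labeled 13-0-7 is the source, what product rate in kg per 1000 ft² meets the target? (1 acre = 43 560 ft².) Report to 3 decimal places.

37.808 kg of product per thousand sq ft

Product per acre = 214.1 / 13% = 1646.92 kg.
Convert to per 1000 ft²: 1646.92 × 0.0229568 = 37.8082 kg.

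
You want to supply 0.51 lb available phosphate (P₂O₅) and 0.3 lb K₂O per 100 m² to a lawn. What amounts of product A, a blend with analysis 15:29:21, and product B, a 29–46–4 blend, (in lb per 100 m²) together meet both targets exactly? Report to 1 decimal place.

With a, b = lb per 100 m² of product A and product B:
P₂O₅: 0.29·a + 0.46·b = 0.51
K₂O: 0.21·a + 0.04·b = 0.3
Eliminate a: (row1) − 0.29/0.21·(row2) → 0.404762·b = 0.0957143, so b = 0.236471.
Back-substitute: a = (0.51 − 0.46·0.236471) / 0.29 = 1.38353.

1.4 lb product A, 0.2 lb product B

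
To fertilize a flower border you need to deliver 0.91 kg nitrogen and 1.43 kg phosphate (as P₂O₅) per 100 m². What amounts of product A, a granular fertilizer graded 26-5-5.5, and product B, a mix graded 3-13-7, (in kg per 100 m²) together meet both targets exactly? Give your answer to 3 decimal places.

With a, b = kg per 100 m² of product A and product B:
N: 0.26·a + 0.03·b = 0.91
P₂O₅: 0.05·a + 0.13·b = 1.43
Eliminate a: (row1) − 0.26/0.05·(row2) → -0.646·b = -6.526, so b = 10.1022.
Back-substitute: a = (0.91 − 0.03·10.1022) / 0.26 = 2.33437.

2.334 kg product A, 10.102 kg product B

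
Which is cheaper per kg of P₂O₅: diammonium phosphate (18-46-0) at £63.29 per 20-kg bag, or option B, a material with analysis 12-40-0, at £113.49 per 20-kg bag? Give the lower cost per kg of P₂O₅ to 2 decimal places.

£6.88 per kg P₂O₅ (diammonium phosphate)

diammonium phosphate: P₂O₅ per bag = 20 × 46% = 9.2 kg; cost = 63.29 / 9.2 = £6.8793/kg P₂O₅.
option B: P₂O₅ per bag = 20 × 40% = 8 kg; cost = 113.49 / 8 = £14.1862/kg P₂O₅.
diammonium phosphate is cheaper.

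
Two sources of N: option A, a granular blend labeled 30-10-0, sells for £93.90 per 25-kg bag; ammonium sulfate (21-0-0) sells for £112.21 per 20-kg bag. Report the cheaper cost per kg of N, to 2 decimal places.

option A: N per bag = 25 × 30% = 7.5 kg; cost = 93.90 / 7.5 = £12.5200/kg N.
ammonium sulfate: N per bag = 20 × 21% = 4.2 kg; cost = 112.21 / 4.2 = £26.7167/kg N.
option A is cheaper.

£12.52 per kg N (option A)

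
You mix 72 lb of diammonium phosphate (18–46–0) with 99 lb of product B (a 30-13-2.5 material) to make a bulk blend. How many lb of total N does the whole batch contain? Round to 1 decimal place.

N mass = 18%×72 + 30%×99 = 42.66 lb.

42.7 lb N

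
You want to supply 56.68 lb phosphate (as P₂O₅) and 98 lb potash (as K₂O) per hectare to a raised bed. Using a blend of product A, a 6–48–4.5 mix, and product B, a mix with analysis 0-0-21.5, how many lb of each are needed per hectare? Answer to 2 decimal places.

118.08 lb product A, 431.10 lb product B

Let a = lb of product A, b = lb of product B (per hectare).
P₂O₅: 0.48·a + 0·b = 56.68
K₂O: 0.045·a + 0.215·b = 98
Eliminate a: (row1) − 0.48/0.045·(row2) → -2.29333·b = -988.653, so b = 431.099.
Back-substitute: a = (56.68 − 0·431.099) / 0.48 = 118.083.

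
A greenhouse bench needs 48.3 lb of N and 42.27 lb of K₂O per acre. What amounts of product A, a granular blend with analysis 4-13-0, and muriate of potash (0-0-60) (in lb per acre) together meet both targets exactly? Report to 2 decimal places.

Per-acre balance (a = product A, b = muriate of potash):
N: 0.04·a + 0·b = 48.3
K₂O: 0·a + 0.6·b = 42.27
Solving simultaneously: a = 1207.5, b = 70.45.

1207.50 lb product A, 70.45 lb muriate of potash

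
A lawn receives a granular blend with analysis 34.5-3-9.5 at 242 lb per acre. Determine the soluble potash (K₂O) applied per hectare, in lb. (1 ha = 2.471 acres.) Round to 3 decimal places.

56.808 lb K₂O per hectare

K₂O per acre = 242 × 9.5% = 22.99 lb.
Convert to per hectare: 22.99 × 2.471 = 56.8083 lb.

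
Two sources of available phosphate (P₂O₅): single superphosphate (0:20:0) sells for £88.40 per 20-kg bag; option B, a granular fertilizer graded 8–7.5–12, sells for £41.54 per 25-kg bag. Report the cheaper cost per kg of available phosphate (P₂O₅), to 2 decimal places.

single superphosphate: P₂O₅ per bag = 20 × 20% = 4 kg; cost = 88.40 / 4 = £22.1000/kg P₂O₅.
option B: P₂O₅ per bag = 25 × 7.5% = 1.875 kg; cost = 41.54 / 1.875 = £22.1547/kg P₂O₅.
single superphosphate is cheaper.

£22.10 per kg P₂O₅ (single superphosphate)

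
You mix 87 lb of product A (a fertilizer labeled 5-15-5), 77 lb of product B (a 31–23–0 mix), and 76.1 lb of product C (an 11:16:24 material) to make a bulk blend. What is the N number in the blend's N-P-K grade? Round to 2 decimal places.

Total mass = 87 + 77 + 76.1 = 240.1 lb.
N mass = 5%×87 + 31%×77 + 11%×76.1 = 36.591 lb.
% N = 36.591 / 240.1 = 15.2399%.

15.24% N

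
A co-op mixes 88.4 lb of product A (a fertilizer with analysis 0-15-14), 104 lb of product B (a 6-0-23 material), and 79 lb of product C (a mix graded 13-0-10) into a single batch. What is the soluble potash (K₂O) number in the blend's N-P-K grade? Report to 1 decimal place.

Total mass = 88.4 + 104 + 79 = 271.4 lb.
K₂O mass = 14%×88.4 + 23%×104 + 10%×79 = 44.196 lb.
% K₂O = 44.196 / 271.4 = 16.2845%.

16.3% K₂O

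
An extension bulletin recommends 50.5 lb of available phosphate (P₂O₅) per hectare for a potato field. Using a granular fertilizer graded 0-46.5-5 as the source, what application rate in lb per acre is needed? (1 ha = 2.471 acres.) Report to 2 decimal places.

Product per hectare = 50.5 / 46.5% = 108.602 lb.
Convert to per acre: 108.602 × 0.404694 = 43.9507 lb.

43.95 lb of product per acre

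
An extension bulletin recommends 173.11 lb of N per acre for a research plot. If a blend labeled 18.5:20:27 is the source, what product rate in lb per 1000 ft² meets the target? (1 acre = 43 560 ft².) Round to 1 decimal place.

21.5 lb of product per thousand sq ft

Product per acre = 173.11 / 18.5% = 935.73 lb.
Convert to per 1000 ft²: 935.73 × 0.0229568 = 21.4814 lb.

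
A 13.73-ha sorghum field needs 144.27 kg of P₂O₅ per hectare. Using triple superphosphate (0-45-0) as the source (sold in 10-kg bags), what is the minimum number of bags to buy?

Product per hectare = 144.27 / 45% = 320.6 kg.
Total product = 320.6 × 13.73 = 4401.84 kg.
Bags = ⌈4401.84 / 10⌉ = 441.

441 bags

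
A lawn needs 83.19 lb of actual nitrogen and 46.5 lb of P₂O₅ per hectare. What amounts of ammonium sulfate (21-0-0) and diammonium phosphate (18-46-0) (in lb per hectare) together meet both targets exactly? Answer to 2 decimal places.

With a, b = lb per hectare of ammonium sulfate and diammonium phosphate:
N: 0.21·a + 0.18·b = 83.19
P₂O₅: 0·a + 0.46·b = 46.5
Solving simultaneously: a = 309.497, b = 101.087.

309.50 lb ammonium sulfate, 101.09 lb diammonium phosphate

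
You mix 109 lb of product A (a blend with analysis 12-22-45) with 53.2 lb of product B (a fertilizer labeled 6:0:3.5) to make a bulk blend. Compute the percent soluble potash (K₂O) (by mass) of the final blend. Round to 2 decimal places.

Total mass = 109 + 53.2 = 162.2 lb.
K₂O mass = 45%×109 + 3.5%×53.2 = 50.912 lb.
% K₂O = 50.912 / 162.2 = 31.3884%.

31.39% K₂O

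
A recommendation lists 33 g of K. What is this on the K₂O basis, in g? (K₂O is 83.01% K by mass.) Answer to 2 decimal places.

39.75 g K₂O

K₂O = 33 / 0.8301 = 39.7542 g.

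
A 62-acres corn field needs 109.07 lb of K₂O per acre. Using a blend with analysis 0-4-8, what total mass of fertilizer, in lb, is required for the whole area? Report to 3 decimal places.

Product per acre = 109.07 / 8% = 1363.38 lb.
Total product = 1363.38 × 62 = 84529.25 lb.

84529.250 lb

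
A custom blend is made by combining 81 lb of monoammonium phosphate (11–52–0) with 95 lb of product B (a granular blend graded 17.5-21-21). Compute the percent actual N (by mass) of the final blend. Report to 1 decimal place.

14.5% N

Total mass = 81 + 95 = 176 lb.
N mass = 11%×81 + 17.5%×95 = 25.535 lb.
% N = 25.535 / 176 = 14.5085%.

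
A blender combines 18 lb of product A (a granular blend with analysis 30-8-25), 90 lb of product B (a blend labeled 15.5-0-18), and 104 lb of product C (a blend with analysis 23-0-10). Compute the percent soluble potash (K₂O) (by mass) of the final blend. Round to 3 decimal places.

Total mass = 18 + 90 + 104 = 212 lb.
K₂O mass = 25%×18 + 18%×90 + 10%×104 = 31.1 lb.
% K₂O = 31.1 / 212 = 14.6698%.

14.670% K₂O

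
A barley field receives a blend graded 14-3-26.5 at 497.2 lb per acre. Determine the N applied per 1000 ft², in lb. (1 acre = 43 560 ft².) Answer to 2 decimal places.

nitrogen per acre = 497.2 × 14% = 69.608 lb.
Convert to per 1000 ft²: 69.608 × 0.0229568 = 1.59798 lb.

1.60 lb N per thousand sq ft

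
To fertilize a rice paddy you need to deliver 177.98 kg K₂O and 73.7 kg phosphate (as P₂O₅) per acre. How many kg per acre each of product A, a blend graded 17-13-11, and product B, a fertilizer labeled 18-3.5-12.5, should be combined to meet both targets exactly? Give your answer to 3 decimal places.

Let a = kg of product A, b = kg of product B (per acre).
K₂O: 0.11·a + 0.125·b = 177.98
P₂O₅: 0.13·a + 0.035·b = 73.7
Eliminate b: (row1) − 0.125/0.035·(row2) → -0.354286·a = -85.2343, so a = 240.5806.
Then b = (73.7 − 0.13·240.5806) / 0.035 = 1212.12903.

240.581 kg product A, 1212.129 kg product B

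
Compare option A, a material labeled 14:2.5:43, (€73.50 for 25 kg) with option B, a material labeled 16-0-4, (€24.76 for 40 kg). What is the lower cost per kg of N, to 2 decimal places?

€3.87 per kg N (option B)

option A: N per bag = 25 × 14% = 3.5 kg; cost = 73.50 / 3.5 = €21.0000/kg N.
option B: N per bag = 40 × 16% = 6.4 kg; cost = 24.76 / 6.4 = €3.8687/kg N.
option B is cheaper.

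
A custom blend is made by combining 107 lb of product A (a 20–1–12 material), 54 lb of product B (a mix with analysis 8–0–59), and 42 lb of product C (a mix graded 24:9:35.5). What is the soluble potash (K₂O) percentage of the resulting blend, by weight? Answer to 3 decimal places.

Total mass = 107 + 54 + 42 = 203 lb.
K₂O mass = 12%×107 + 59%×54 + 35.5%×42 = 59.61 lb.
% K₂O = 59.61 / 203 = 29.3645%.

29.365% K₂O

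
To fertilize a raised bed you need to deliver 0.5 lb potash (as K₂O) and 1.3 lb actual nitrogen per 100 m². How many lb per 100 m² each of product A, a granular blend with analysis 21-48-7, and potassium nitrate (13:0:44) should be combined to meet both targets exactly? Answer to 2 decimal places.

6.09 lb product A, 0.17 lb potassium nitrate

Let a = lb of product A, b = lb of potassium nitrate (per 100 m²).
K₂O: 0.07·a + 0.44·b = 0.5
N: 0.21·a + 0.13·b = 1.3
Solving simultaneously: a = 6.08643, b = 0.168067.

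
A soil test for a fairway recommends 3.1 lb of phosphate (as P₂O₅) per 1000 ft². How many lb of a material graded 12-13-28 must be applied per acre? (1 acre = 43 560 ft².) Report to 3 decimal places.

1038.738 lb of product per acre

Product per 1000 ft² = 3.1 / 13% = 23.8462 lb.
Convert to per acre: 23.8462 × 43.56 = 1038.73846 lb.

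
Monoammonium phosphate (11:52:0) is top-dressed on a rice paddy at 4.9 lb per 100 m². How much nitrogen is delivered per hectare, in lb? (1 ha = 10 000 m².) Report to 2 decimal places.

nitrogen per 100 m² = 4.9 × 11% = 0.539 lb.
Convert to per hectare: 0.539 × 100 = 53.9 lb.

53.90 lb N per hectare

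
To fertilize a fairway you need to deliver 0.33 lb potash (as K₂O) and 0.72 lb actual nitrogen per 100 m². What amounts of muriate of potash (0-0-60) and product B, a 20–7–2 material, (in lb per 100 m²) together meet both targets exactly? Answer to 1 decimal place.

Let a = lb of muriate of potash, b = lb of product B (per 100 m²).
K₂O: 0.6·a + 0.02·b = 0.33
N: 0·a + 0.2·b = 0.72
Solving simultaneously: a = 0.43, b = 3.6.

0.4 lb muriate of potash, 3.6 lb product B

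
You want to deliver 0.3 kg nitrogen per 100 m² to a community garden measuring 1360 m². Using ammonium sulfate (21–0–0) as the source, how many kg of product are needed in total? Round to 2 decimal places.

19.43 kg

Product per 100 m² = 0.3 / 21% = 1.42857 kg.
Total product = 1.42857 × 1360 / 100 = 19.4286 kg.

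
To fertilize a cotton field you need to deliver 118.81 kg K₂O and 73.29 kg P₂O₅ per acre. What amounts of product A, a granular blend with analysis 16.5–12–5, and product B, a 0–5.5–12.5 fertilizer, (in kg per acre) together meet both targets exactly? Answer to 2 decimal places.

214.42 kg product A, 864.71 kg product B

Per-acre balance (a = product A, b = product B):
K₂O: 0.05·a + 0.125·b = 118.81
P₂O₅: 0.12·a + 0.055·b = 73.29
Eliminate b: (row1) − 0.125/0.055·(row2) → -0.222727·a = -47.7582, so a = 214.424.
Then b = (73.29 − 0.12·214.424) / 0.055 = 864.7102.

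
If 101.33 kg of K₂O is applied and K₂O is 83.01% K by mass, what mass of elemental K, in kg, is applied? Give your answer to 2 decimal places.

K = 101.33 × 0.8301 = 84.114 kg.

84.11 kg K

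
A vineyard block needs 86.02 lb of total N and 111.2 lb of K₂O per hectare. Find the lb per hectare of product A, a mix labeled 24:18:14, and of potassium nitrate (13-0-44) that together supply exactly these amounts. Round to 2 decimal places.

With a, b = lb per hectare of product A and potassium nitrate:
N: 0.24·a + 0.13·b = 86.02
K₂O: 0.14·a + 0.44·b = 111.2
Solving simultaneously: a = 267.652, b = 167.565.

267.65 lb product A, 167.57 lb potassium nitrate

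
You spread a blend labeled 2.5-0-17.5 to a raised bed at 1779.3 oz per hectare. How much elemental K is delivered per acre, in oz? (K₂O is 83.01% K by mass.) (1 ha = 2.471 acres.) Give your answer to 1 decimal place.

K₂O per hectare = 1779.3 × 17.5% = 311.377 oz.
Elemental K = 311.377 × 0.8301 = 258.474 oz per hectare.
Convert to per acre: 258.474 × 0.404694 = 104.603 oz.

104.6 oz K per acre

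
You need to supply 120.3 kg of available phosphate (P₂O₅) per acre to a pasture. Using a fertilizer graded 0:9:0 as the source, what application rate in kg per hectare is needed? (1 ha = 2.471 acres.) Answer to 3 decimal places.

Product per acre = 120.3 / 9% = 1336.67 kg.
Convert to per hectare: 1336.67 × 2.471 = 3302.9033 kg.

3302.903 kg of product per hectare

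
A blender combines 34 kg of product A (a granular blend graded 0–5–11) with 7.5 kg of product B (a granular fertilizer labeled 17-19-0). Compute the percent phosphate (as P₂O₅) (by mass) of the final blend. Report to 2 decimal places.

Total mass = 34 + 7.5 = 41.5 kg.
P₂O₅ mass = 5%×34 + 19%×7.5 = 3.125 kg.
% P₂O₅ = 3.125 / 41.5 = 7.53012%.

7.53% P₂O₅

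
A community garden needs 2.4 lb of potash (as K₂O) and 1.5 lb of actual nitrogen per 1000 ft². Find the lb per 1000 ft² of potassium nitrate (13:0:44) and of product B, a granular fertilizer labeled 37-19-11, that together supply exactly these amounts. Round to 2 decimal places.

4.87 lb potassium nitrate, 2.34 lb product B

With a, b = lb per 1000 ft² of potassium nitrate and product B:
K₂O: 0.44·a + 0.11·b = 2.4
N: 0.13·a + 0.37·b = 1.5
Solving simultaneously: a = 4.86869, b = 2.34343.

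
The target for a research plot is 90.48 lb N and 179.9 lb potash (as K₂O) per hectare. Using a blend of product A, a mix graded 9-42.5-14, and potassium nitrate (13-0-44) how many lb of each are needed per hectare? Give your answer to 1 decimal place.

767.5 lb product A, 164.7 lb potassium nitrate

Per-hectare balance (a = product A, b = potassium nitrate):
N: 0.09·a + 0.13·b = 90.48
K₂O: 0.14·a + 0.44·b = 179.9
Eliminate b: (row1) − 0.13/0.44·(row2) → 0.0486364·a = 37.3277, so a = 767.486.
Then b = (179.9 − 0.14·767.486) / 0.44 = 164.664.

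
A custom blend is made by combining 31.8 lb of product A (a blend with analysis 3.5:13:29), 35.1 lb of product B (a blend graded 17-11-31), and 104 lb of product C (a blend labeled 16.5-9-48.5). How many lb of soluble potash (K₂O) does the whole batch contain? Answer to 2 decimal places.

70.54 lb K₂O

K₂O mass = 29%×31.8 + 31%×35.1 + 48.5%×104 = 70.543 lb.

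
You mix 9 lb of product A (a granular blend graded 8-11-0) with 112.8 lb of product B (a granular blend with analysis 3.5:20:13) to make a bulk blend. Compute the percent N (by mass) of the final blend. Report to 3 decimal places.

3.833% N

Total mass = 9 + 112.8 = 121.8 lb.
N mass = 8%×9 + 3.5%×112.8 = 4.668 lb.
% N = 4.668 / 121.8 = 3.83251%.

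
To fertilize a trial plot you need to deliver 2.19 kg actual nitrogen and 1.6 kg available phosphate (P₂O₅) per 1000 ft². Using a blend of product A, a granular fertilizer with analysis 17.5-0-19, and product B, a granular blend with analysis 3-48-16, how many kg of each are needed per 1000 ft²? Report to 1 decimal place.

11.9 kg product A, 3.3 kg product B

Let a = kg of product A, b = kg of product B (per 1000 ft²).
N: 0.175·a + 0.03·b = 2.19
P₂O₅: 0·a + 0.48·b = 1.6
Solving simultaneously: a = 11.9429, b = 3.33333.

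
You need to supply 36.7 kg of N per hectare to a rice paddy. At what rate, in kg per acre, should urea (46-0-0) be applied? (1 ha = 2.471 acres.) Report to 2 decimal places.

32.29 kg of product per acre

Product per hectare = 36.7 / 46% = 79.7826 kg.
Convert to per acre: 79.7826 × 0.404694 = 32.2876 kg.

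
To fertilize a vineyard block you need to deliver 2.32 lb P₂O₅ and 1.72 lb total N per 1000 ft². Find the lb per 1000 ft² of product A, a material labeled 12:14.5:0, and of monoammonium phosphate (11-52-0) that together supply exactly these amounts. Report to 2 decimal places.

Per-1000 ft² balance (a = product A, b = monoammonium phosphate):
P₂O₅: 0.145·a + 0.52·b = 2.32
N: 0.12·a + 0.11·b = 1.72
Solving simultaneously: a = 13.761, b = 0.624327.

13.76 lb product A, 0.62 lb monoammonium phosphate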